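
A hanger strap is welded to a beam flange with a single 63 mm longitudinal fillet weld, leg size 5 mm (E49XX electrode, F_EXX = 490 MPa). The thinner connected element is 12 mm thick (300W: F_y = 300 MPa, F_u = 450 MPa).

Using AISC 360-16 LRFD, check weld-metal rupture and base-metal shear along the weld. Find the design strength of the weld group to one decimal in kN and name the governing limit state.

49.1 kN (weld metal governs)

Weld metal: throat = 0.707×5 = 3.535 mm, L = 63 mm. φR_n = 0.75 × 0.6 × 490 × 3.535 × 63 = 49.1 kN.
Base metal shear (12 mm plate): yield φR_n = 1.0×0.6×300×12×63 = 136.1 kN; rupture φR_n = 0.75×0.6×450×12×63 = 153.1 kN; take 136.1 kN (yield).
Governing: min(49.1, 136.1) = 49.1 kN → weld metal.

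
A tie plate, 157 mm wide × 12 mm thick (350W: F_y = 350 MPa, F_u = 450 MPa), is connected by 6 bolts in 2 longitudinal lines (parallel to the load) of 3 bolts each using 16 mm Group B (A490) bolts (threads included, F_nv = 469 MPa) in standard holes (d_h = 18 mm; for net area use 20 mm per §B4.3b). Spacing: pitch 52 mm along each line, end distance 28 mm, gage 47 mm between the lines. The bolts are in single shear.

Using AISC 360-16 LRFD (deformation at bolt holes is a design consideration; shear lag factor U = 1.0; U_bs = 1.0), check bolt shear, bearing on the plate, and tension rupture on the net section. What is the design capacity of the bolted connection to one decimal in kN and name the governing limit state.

Bolt shear: A_b = π(16)²/4 = 201.06 mm². φR_n = 0.75 × 469 × 201.06 × 6 × 1 = 424.3 kN.
Bearing (12 mm plate, F_u = 450 MPa): end bolts L_c = 28 − 18/2 = 19, R_n = min(1.2×19×12×450, 2.4×16×12×450) = 123.12 kN/bolt; interior L_c = 52 − 18 = 34, R_n = 207.36 kN/bolt. φR_n = 0.75 × (2×123.12 + 4×207.36) = 806.8 kN.
Tension rupture (net): A_n = (157 − 2×20)×12 = 1404 mm² (U = 1.0, A_e = A_n). φR_n = 0.75 × 450 × 1404 = 473.9 kN.
Governing: min(424.3, 806.8, 473.9) = 424.3 kN → bolt shear.

424.3 kN (bolt shear governs)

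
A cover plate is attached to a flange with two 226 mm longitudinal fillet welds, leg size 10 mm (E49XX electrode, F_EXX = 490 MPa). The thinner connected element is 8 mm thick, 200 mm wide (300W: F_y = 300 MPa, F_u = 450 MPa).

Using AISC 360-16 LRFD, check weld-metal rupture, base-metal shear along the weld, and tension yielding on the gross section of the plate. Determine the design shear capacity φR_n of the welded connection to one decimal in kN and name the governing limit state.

Weld metal: throat = 0.707×10 = 7.07 mm, L = 2×226 = 452 mm. φR_n = 0.75 × 0.6 × 490 × 7.07 × 452 = 704.6 kN.
Base metal shear (8 mm plate): yield φR_n = 1.0×0.6×300×8×452 = 650.9 kN; rupture φR_n = 0.75×0.6×450×8×452 = 732.2 kN; take 650.9 kN (yield).
Tension yield (gross): A_g = 200×8 = 1600 mm². φR_n = 0.90 × 300 × 1600 = 432.0 kN.
Governing: min(704.6, 650.9, 432.0) = 432.0 kN → gross-section yield.

432.0 kN (gross-section yield governs)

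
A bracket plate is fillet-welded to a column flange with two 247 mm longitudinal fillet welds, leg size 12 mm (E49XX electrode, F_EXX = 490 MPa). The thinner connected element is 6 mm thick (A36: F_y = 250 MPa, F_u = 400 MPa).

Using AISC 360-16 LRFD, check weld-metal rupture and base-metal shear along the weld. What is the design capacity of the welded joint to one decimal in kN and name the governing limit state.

444.6 kN (base-metal shear governs)

Weld metal: throat = 0.707×12 = 8.484 mm, L = 2×247 = 494 mm. φR_n = 0.75 × 0.6 × 490 × 8.484 × 494 = 924.1 kN.
Base metal shear (6 mm plate): yield φR_n = 1.0×0.6×250×6×494 = 444.6 kN; rupture φR_n = 0.75×0.6×400×6×494 = 533.5 kN; take 444.6 kN (yield).
Governing: min(924.1, 444.6) = 444.6 kN → base-metal shear.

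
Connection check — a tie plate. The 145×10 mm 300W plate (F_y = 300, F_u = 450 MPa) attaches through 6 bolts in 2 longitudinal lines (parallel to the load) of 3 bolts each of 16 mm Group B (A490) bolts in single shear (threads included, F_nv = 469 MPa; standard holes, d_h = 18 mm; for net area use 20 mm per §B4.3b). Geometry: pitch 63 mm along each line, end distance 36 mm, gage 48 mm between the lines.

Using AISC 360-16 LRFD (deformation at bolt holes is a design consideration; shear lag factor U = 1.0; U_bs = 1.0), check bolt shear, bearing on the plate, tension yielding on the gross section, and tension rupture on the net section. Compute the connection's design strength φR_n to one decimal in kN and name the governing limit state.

Bolt shear: A_b = π(16)²/4 = 201.06 mm². φR_n = 0.75 × 469 × 201.06 × 6 × 1 = 424.3 kN.
Bearing (10 mm plate, F_u = 450 MPa): end bolts L_c = 36 − 18/2 = 27, R_n = min(1.2×27×10×450, 2.4×16×10×450) = 145.8 kN/bolt; interior L_c = 63 − 18 = 45, R_n = 172.8 kN/bolt. φR_n = 0.75 × (2×145.8 + 4×172.8) = 737.1 kN.
Tension yield (gross): A_g = 145×10 = 1450 mm². φR_n = 0.90 × 300 × 1450 = 391.5 kN.
Tension rupture (net): A_n = (145 − 2×20)×10 = 1050 mm² (U = 1.0, A_e = A_n). φR_n = 0.75 × 450 × 1050 = 354.4 kN.
Governing: min(424.3, 737.1, 391.5, 354.4) = 354.4 kN → net-section rupture.

354.4 kN (net-section rupture governs)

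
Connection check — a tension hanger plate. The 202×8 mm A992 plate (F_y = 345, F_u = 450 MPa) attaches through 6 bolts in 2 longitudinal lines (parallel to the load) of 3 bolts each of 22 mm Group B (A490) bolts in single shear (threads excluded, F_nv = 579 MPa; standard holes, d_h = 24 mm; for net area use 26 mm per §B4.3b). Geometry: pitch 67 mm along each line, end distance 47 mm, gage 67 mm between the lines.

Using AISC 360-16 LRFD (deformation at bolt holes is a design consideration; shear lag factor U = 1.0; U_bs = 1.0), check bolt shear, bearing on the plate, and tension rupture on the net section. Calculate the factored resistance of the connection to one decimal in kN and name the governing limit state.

405.0 kN (net-section rupture governs)

Bolt shear: A_b = π(22)²/4 = 380.13 mm². φR_n = 0.75 × 579 × 380.13 × 6 × 1 = 990.4 kN.
Bearing (8 mm plate, F_u = 450 MPa): end bolts L_c = 47 − 24/2 = 35, R_n = min(1.2×35×8×450, 2.4×22×8×450) = 151.2 kN/bolt; interior L_c = 67 − 24 = 43, R_n = 185.76 kN/bolt. φR_n = 0.75 × (2×151.2 + 4×185.76) = 784.1 kN.
Tension rupture (net): A_n = (202 − 2×26)×8 = 1200 mm² (U = 1.0, A_e = A_n). φR_n = 0.75 × 450 × 1200 = 405.0 kN.
Governing: min(990.4, 784.1, 405.0) = 405.0 kN → net-section rupture.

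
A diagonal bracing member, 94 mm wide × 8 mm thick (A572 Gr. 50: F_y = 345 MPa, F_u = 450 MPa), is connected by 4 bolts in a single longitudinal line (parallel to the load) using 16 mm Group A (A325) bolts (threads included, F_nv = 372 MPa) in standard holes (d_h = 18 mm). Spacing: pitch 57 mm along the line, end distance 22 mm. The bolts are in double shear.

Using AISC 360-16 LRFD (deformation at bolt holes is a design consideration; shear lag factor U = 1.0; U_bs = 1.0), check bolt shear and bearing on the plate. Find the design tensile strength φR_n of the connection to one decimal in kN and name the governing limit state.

Bolt shear: A_b = π(16)²/4 = 201.06 mm². φR_n = 0.75 × 372 × 201.06 × 4 × 2 = 448.8 kN.
Bearing (8 mm plate, F_u = 450 MPa): end bolts L_c = 22 − 18/2 = 13, R_n = min(1.2×13×8×450, 2.4×16×8×450) = 56.16 kN/bolt; interior L_c = 57 − 18 = 39, R_n = 138.24 kN/bolt. φR_n = 0.75 × (1×56.16 + 3×138.24) = 353.2 kN.
Governing: min(448.8, 353.2) = 353.2 kN → bearing.

353.2 kN (bearing governs)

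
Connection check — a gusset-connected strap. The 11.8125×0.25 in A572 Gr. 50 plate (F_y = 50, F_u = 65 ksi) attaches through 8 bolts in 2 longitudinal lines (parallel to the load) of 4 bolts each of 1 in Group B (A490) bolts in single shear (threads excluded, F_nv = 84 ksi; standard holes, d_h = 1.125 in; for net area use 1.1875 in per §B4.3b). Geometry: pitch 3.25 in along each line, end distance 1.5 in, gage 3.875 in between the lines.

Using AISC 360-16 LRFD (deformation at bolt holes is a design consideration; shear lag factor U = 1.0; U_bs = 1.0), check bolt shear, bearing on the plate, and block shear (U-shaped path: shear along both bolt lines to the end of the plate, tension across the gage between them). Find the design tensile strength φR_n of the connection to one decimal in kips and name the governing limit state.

136.5 kips (block shear governs)

Bolt shear: A_b = π(1)²/4 = 0.7854 in². φR_n = 0.75 × 84 × 0.7854 × 8 × 1 = 395.8 kips.
Bearing (0.25 in plate, F_u = 65 ksi): end bolts L_c = 1.5 − 1.125/2 = 0.9375, R_n = min(1.2×0.9375×0.25×65, 2.4×1×0.25×65) = 18.281 kips/bolt; interior L_c = 3.25 − 1.125 = 2.125, R_n = 39 kips/bolt. φR_n = 0.75 × (2×18.281 + 6×39) = 202.9 kips.
Block shear: shear path 2×[1.5+3×3.25] = 2×11.25 in, A_gv = 5.625, A_nv = 2×(11.25 − 3.5×1.1875)×0.25 = 3.5469 in²; tension across gage: (3.875 − 1×1.1875)×0.25 = 0.67188 in². R_n = min(0.6×65×3.5469, 0.6×50×5.625) + 1.0×65×0.67188 = min(138.33, 168.75) + 43.672 = 182 kips. φR_n = 0.75 × 182 = 136.5 kips.
Governing: min(395.8, 202.9, 136.5) = 136.5 kips → block shear.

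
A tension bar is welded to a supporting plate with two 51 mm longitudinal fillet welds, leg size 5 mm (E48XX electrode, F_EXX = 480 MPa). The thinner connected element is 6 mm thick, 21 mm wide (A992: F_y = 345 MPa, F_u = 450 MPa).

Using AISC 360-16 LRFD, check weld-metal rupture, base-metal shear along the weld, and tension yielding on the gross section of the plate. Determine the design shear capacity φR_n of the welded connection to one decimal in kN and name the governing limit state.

Weld metal: throat = 0.707×5 = 3.535 mm, L = 2×51 = 102 mm. φR_n = 0.75 × 0.6 × 480 × 3.535 × 102 = 77.9 kN.
Base metal shear (6 mm plate): yield φR_n = 1.0×0.6×345×6×102 = 126.7 kN; rupture φR_n = 0.75×0.6×450×6×102 = 123.9 kN; take 123.9 kN (rupture).
Tension yield (gross): A_g = 21×6 = 126 mm². φR_n = 0.90 × 345 × 126 = 39.1 kN.
Governing: min(77.9, 123.9, 39.1) = 39.1 kN → gross-section yield.

39.1 kN (gross-section yield governs)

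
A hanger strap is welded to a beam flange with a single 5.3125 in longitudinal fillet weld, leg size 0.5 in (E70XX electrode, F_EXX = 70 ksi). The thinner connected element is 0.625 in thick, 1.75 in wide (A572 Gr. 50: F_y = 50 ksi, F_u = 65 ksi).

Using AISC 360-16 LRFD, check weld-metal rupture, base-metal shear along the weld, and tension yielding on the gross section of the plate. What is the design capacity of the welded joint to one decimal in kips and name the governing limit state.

Weld metal: throat = 0.707×0.5 = 0.3535 in, L = 5.3125 in. φR_n = 0.75 × 0.6 × 70 × 0.3535 × 5.3125 = 59.2 kips.
Base metal shear (0.625 in plate): yield φR_n = 1.0×0.6×50×0.625×5.3125 = 99.6 kips; rupture φR_n = 0.75×0.6×65×0.625×5.3125 = 97.1 kips; take 97.1 kips (rupture).
Tension yield (gross): A_g = 1.75×0.625 = 1.0938 in². φR_n = 0.90 × 50 × 1.0938 = 49.2 kips.
Governing: min(59.2, 97.1, 49.2) = 49.2 kips → gross-section yield.

49.2 kips (gross-section yield governs)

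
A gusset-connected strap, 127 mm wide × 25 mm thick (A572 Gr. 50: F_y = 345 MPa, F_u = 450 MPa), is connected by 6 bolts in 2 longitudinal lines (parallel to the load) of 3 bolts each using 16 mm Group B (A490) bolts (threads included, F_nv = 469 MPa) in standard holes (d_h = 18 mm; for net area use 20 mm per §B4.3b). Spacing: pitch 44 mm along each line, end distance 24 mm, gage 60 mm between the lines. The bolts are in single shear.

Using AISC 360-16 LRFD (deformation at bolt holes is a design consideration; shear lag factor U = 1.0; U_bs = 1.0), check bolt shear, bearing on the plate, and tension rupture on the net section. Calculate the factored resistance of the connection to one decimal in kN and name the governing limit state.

424.3 kN (bolt shear governs)

Bolt shear: A_b = π(16)²/4 = 201.06 mm². φR_n = 0.75 × 469 × 201.06 × 6 × 1 = 424.3 kN.
Bearing (25 mm plate, F_u = 450 MPa): end bolts L_c = 24 − 18/2 = 15, R_n = min(1.2×15×25×450, 2.4×16×25×450) = 202.5 kN/bolt; interior L_c = 44 − 18 = 26, R_n = 351 kN/bolt. φR_n = 0.75 × (2×202.5 + 4×351) = 1356.8 kN.
Tension rupture (net): A_n = (127 − 2×20)×25 = 2175 mm² (U = 1.0, A_e = A_n). φR_n = 0.75 × 450 × 2175 = 734.1 kN.
Governing: min(424.3, 1356.8, 734.1) = 424.3 kN → bolt shear.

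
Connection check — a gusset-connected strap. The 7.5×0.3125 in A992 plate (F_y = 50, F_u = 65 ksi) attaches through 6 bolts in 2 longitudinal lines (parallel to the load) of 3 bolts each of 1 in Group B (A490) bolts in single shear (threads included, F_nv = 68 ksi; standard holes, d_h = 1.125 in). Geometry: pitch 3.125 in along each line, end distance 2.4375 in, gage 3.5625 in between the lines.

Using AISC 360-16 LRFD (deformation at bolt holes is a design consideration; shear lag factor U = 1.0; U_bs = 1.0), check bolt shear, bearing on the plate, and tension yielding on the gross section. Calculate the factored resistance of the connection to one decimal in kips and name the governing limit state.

Bolt shear: A_b = π(1)²/4 = 0.7854 in². φR_n = 0.75 × 68 × 0.7854 × 6 × 1 = 240.3 kips.
Bearing (0.3125 in plate, F_u = 65 ksi): end bolts L_c = 2.4375 − 1.125/2 = 1.875, R_n = min(1.2×1.875×0.3125×65, 2.4×1×0.3125×65) = 45.703 kips/bolt; interior L_c = 3.125 − 1.125 = 2, R_n = 48.75 kips/bolt. φR_n = 0.75 × (2×45.703 + 4×48.75) = 214.8 kips.
Tension yield (gross): A_g = 7.5×0.3125 = 2.3438 in². φR_n = 0.90 × 50 × 2.3438 = 105.5 kips.
Governing: min(240.3, 214.8, 105.5) = 105.5 kips → gross-section yield.

105.5 kips (gross-section yield governs)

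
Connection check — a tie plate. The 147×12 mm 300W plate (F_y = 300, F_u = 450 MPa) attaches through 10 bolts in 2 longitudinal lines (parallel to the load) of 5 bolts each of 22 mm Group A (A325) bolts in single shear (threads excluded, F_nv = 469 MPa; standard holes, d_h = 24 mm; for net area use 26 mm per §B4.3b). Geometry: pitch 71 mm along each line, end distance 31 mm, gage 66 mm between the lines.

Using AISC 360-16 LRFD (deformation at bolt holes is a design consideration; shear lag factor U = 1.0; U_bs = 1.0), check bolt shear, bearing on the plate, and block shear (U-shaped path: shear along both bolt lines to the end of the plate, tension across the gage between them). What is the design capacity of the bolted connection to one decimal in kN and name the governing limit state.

1124.3 kN (block shear governs)

Bolt shear: A_b = π(22)²/4 = 380.13 mm². φR_n = 0.75 × 469 × 380.13 × 10 × 1 = 1337.1 kN.
Bearing (12 mm plate, F_u = 450 MPa): end bolts L_c = 31 − 24/2 = 19, R_n = min(1.2×19×12×450, 2.4×22×12×450) = 123.12 kN/bolt; interior L_c = 71 − 24 = 47, R_n = 285.12 kN/bolt. φR_n = 0.75 × (2×123.12 + 8×285.12) = 1895.4 kN.
Block shear: shear path 2×[31+4×71] = 2×315 mm, A_gv = 7560, A_nv = 2×(315 − 4.5×26)×12 = 4752 mm²; tension across gage: (66 − 1×26)×12 = 480 mm². R_n = min(0.6×450×4752, 0.6×300×7560) + 1.0×450×480 = min(1283, 1360.8) + 216 = 1499 kN. φR_n = 0.75 × 1499 = 1124.3 kN.
Governing: min(1337.1, 1895.4, 1124.3) = 1124.3 kN → block shear.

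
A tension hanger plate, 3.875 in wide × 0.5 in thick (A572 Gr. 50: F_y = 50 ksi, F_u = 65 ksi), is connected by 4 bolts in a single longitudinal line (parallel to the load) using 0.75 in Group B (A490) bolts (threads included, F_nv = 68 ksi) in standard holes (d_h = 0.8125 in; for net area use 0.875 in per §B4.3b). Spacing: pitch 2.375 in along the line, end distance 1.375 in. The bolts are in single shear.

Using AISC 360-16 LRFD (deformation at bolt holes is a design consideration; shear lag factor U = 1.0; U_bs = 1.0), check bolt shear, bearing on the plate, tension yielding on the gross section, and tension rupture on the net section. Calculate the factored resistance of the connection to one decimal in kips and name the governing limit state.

73.1 kips (net-section rupture governs)

Bolt shear: A_b = π(0.75)²/4 = 0.44179 in². φR_n = 0.75 × 68 × 0.44179 × 4 × 1 = 90.1 kips.
Bearing (0.5 in plate, F_u = 65 ksi): end bolts L_c = 1.375 − 0.8125/2 = 0.96875, R_n = min(1.2×0.96875×0.5×65, 2.4×0.75×0.5×65) = 37.781 kips/bolt; interior L_c = 2.375 − 0.8125 = 1.5625, R_n = 58.5 kips/bolt. φR_n = 0.75 × (1×37.781 + 3×58.5) = 160.0 kips.
Tension yield (gross): A_g = 3.875×0.5 = 1.9375 in². φR_n = 0.90 × 50 × 1.9375 = 87.2 kips.
Tension rupture (net): A_n = (3.875 − 1×0.875)×0.5 = 1.5 in² (U = 1.0, A_e = A_n). φR_n = 0.75 × 65 × 1.5 = 73.1 kips.
Governing: min(90.1, 160.0, 87.2, 73.1) = 73.1 kips → net-section rupture.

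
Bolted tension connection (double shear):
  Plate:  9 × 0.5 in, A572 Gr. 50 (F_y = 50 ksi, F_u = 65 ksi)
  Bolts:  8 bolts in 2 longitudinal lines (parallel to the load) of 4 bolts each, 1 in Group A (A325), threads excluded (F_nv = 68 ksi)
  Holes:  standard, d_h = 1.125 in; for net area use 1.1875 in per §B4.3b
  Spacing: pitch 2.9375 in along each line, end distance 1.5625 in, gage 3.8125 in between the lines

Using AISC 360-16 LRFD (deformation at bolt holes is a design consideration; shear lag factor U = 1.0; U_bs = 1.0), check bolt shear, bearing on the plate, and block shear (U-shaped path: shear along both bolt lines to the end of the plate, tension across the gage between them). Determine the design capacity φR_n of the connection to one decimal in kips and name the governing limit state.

245.9 kips (block shear governs)

Bolt shear: A_b = π(1)²/4 = 0.7854 in². φR_n = 0.75 × 68 × 0.7854 × 8 × 2 = 640.9 kips.
Bearing (0.5 in plate, F_u = 65 ksi): end bolts L_c = 1.5625 − 1.125/2 = 1, R_n = min(1.2×1×0.5×65, 2.4×1×0.5×65) = 39 kips/bolt; interior L_c = 2.9375 − 1.125 = 1.8125, R_n = 70.688 kips/bolt. φR_n = 0.75 × (2×39 + 6×70.688) = 376.6 kips.
Block shear: shear path 2×[1.5625+3×2.9375] = 2×10.375 in, A_gv = 10.375, A_nv = 2×(10.375 − 3.5×1.1875)×0.5 = 6.2188 in²; tension across gage: (3.8125 − 1×1.1875)×0.5 = 1.3125 in². R_n = min(0.6×65×6.2188, 0.6×50×10.375) + 1.0×65×1.3125 = min(242.53, 311.25) + 85.313 = 327.84 kips. φR_n = 0.75 × 327.84 = 245.9 kips.
Governing: min(640.9, 376.6, 245.9) = 245.9 kips → block shear.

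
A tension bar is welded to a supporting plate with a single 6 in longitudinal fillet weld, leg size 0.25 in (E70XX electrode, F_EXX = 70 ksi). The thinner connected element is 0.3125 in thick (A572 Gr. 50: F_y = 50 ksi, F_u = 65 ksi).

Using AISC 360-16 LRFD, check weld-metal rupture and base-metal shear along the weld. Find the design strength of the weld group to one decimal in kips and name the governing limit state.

33.4 kips (weld metal governs)

Weld metal: throat = 0.707×0.25 = 0.17675 in, L = 6 in. φR_n = 0.75 × 0.6 × 70 × 0.17675 × 6 = 33.4 kips.
Base metal shear (0.3125 in plate): yield φR_n = 1.0×0.6×50×0.3125×6 = 56.3 kips; rupture φR_n = 0.75×0.6×65×0.3125×6 = 54.8 kips; take 54.8 kips (rupture).
Governing: min(33.4, 54.8) = 33.4 kips → weld metal.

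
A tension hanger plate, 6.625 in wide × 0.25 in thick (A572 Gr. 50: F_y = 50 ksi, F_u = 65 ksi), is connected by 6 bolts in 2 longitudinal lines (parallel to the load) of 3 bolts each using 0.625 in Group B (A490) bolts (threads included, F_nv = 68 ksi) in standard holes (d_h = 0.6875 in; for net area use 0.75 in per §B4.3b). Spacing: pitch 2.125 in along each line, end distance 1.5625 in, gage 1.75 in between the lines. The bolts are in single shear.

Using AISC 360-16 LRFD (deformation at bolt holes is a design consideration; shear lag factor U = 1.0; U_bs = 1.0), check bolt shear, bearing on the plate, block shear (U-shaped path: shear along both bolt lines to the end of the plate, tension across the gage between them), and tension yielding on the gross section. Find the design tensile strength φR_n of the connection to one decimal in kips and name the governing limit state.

Bolt shear: A_b = π(0.625)²/4 = 0.3068 in². φR_n = 0.75 × 68 × 0.3068 × 6 × 1 = 93.9 kips.
Bearing (0.25 in plate, F_u = 65 ksi): end bolts L_c = 1.5625 − 0.6875/2 = 1.21875, R_n = min(1.2×1.21875×0.25×65, 2.4×0.625×0.25×65) = 23.766 kips/bolt; interior L_c = 2.125 − 0.6875 = 1.4375, R_n = 24.375 kips/bolt. φR_n = 0.75 × (2×23.766 + 4×24.375) = 108.8 kips.
Block shear: shear path 2×[1.5625+2×2.125] = 2×5.8125 in, A_gv = 2.9063, A_nv = 2×(5.8125 − 2.5×0.75)×0.25 = 1.9688 in²; tension across gage: (1.75 − 1×0.75)×0.25 = 0.25 in². R_n = min(0.6×65×1.9688, 0.6×50×2.9063) + 1.0×65×0.25 = min(76.783, 87.189) + 16.25 = 93.033 kips. φR_n = 0.75 × 93.033 = 69.8 kips.
Tension yield (gross): A_g = 6.625×0.25 = 1.6563 in². φR_n = 0.90 × 50 × 1.6563 = 74.5 kips.
Governing: min(93.9, 108.8, 69.8, 74.5) = 69.8 kips → block shear.

69.8 kips (block shear governs)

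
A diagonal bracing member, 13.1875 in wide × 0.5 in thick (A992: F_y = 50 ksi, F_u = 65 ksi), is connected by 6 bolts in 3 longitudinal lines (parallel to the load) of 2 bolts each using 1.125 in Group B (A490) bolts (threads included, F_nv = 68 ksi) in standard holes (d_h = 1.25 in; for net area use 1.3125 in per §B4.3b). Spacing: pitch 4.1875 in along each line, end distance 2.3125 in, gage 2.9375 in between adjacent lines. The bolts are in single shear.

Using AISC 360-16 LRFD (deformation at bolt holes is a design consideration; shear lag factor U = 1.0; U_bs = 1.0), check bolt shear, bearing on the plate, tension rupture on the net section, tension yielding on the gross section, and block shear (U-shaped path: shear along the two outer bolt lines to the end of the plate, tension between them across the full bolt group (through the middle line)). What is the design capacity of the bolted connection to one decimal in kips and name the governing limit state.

211.8 kips (block shear governs)

Bolt shear: A_b = π(1.125)²/4 = 0.99402 in². φR_n = 0.75 × 68 × 0.99402 × 6 × 1 = 304.2 kips.
Bearing (0.5 in plate, F_u = 65 ksi): end bolts L_c = 2.3125 − 1.25/2 = 1.6875, R_n = min(1.2×1.6875×0.5×65, 2.4×1.125×0.5×65) = 65.813 kips/bolt; interior L_c = 4.1875 − 1.25 = 2.9375, R_n = 87.75 kips/bolt. φR_n = 0.75 × (3×65.813 + 3×87.75) = 345.5 kips.
Tension rupture (net): A_n = (13.1875 − 3×1.3125)×0.5 = 4.625 in² (U = 1.0, A_e = A_n). φR_n = 0.75 × 65 × 4.625 = 225.5 kips.
Tension yield (gross): A_g = 13.1875×0.5 = 6.5938 in². φR_n = 0.90 × 50 × 6.5938 = 296.7 kips.
Block shear: shear path 2×[2.3125+1×4.1875] = 2×6.5 in, A_gv = 6.5, A_nv = 2×(6.5 − 1.5×1.3125)×0.5 = 4.5313 in²; tension across gage: (5.875 − 2×1.3125)×0.5 = 1.625 in². R_n = min(0.6×65×4.5313, 0.6×50×6.5) + 1.0×65×1.625 = min(176.72, 195) + 105.63 = 282.35 kips. φR_n = 0.75 × 282.35 = 211.8 kips.
Governing: min(304.2, 345.5, 225.5, 296.7, 211.8) = 211.8 kips → block shear.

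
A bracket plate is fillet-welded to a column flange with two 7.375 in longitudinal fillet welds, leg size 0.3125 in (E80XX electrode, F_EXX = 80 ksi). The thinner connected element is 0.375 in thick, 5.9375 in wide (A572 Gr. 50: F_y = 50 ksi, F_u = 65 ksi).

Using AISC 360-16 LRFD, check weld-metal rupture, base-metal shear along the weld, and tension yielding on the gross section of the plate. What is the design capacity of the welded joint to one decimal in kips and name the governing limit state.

100.2 kips (gross-section yield governs)

Weld metal: throat = 0.707×0.3125 = 0.22094 in, L = 2×7.375 = 14.75 in. φR_n = 0.75 × 0.6 × 80 × 0.22094 × 14.75 = 117.3 kips.
Base metal shear (0.375 in plate): yield φR_n = 1.0×0.6×50×0.375×14.75 = 165.9 kips; rupture φR_n = 0.75×0.6×65×0.375×14.75 = 161.8 kips; take 161.8 kips (rupture).
Tension yield (gross): A_g = 5.9375×0.375 = 2.2266 in². φR_n = 0.90 × 50 × 2.2266 = 100.2 kips.
Governing: min(117.3, 161.8, 100.2) = 100.2 kips → gross-section yield.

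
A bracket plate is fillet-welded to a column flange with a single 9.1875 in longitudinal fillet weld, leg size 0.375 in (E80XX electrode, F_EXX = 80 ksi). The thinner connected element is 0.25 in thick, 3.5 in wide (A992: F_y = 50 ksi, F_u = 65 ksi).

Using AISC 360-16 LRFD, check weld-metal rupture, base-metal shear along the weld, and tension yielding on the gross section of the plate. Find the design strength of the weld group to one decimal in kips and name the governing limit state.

Weld metal: throat = 0.707×0.375 = 0.26513 in, L = 9.1875 in. φR_n = 0.75 × 0.6 × 80 × 0.26513 × 9.1875 = 87.7 kips.
Base metal shear (0.25 in plate): yield φR_n = 1.0×0.6×50×0.25×9.1875 = 68.9 kips; rupture φR_n = 0.75×0.6×65×0.25×9.1875 = 67.2 kips; take 67.2 kips (rupture).
Tension yield (gross): A_g = 3.5×0.25 = 0.875 in². φR_n = 0.90 × 50 × 0.875 = 39.4 kips.
Governing: min(87.7, 67.2, 39.4) = 39.4 kips → gross-section yield.

39.4 kips (gross-section yield governs)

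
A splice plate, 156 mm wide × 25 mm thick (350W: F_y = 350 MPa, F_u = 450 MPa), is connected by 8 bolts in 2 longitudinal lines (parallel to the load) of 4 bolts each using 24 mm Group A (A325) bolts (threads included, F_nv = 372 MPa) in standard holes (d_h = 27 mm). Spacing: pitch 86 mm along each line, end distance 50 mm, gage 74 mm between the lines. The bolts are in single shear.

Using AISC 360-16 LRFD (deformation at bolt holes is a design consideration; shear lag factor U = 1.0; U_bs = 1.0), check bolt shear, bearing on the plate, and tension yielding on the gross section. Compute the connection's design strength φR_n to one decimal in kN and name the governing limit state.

1009.7 kN (bolt shear governs)

Bolt shear: A_b = π(24)²/4 = 452.39 mm². φR_n = 0.75 × 372 × 452.39 × 8 × 1 = 1009.7 kN.
Bearing (25 mm plate, F_u = 450 MPa): end bolts L_c = 50 − 27/2 = 36.5, R_n = min(1.2×36.5×25×450, 2.4×24×25×450) = 492.75 kN/bolt; interior L_c = 86 − 27 = 59, R_n = 648 kN/bolt. φR_n = 0.75 × (2×492.75 + 6×648) = 3655.1 kN.
Tension yield (gross): A_g = 156×25 = 3900 mm². φR_n = 0.90 × 350 × 3900 = 1228.5 kN.
Governing: min(1009.7, 3655.1, 1228.5) = 1009.7 kN → bolt shear.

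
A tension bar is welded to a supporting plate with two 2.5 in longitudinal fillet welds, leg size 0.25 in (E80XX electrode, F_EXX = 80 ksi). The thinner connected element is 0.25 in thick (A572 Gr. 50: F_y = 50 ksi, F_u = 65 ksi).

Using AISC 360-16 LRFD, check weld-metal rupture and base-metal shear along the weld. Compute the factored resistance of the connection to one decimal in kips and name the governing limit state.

31.8 kips (weld metal governs)

Weld metal: throat = 0.707×0.25 = 0.17675 in, L = 2×2.5 = 5 in. φR_n = 0.75 × 0.6 × 80 × 0.17675 × 5 = 31.8 kips.
Base metal shear (0.25 in plate): yield φR_n = 1.0×0.6×50×0.25×5 = 37.5 kips; rupture φR_n = 0.75×0.6×65×0.25×5 = 36.6 kips; take 36.6 kips (rupture).
Governing: min(31.8, 36.6) = 31.8 kips → weld metal.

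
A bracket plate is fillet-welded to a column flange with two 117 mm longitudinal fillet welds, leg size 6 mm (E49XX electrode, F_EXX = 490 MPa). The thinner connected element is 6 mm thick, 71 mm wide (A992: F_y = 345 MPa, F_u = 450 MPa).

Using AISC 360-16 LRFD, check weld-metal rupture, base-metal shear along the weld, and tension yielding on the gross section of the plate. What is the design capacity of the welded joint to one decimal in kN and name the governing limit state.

132.3 kN (gross-section yield governs)

Weld metal: throat = 0.707×6 = 4.242 mm, L = 2×117 = 234 mm. φR_n = 0.75 × 0.6 × 490 × 4.242 × 234 = 218.9 kN.
Base metal shear (6 mm plate): yield φR_n = 1.0×0.6×345×6×234 = 290.6 kN; rupture φR_n = 0.75×0.6×450×6×234 = 284.3 kN; take 284.3 kN (rupture).
Tension yield (gross): A_g = 71×6 = 426 mm². φR_n = 0.90 × 345 × 426 = 132.3 kN.
Governing: min(218.9, 284.3, 132.3) = 132.3 kN → gross-section yield.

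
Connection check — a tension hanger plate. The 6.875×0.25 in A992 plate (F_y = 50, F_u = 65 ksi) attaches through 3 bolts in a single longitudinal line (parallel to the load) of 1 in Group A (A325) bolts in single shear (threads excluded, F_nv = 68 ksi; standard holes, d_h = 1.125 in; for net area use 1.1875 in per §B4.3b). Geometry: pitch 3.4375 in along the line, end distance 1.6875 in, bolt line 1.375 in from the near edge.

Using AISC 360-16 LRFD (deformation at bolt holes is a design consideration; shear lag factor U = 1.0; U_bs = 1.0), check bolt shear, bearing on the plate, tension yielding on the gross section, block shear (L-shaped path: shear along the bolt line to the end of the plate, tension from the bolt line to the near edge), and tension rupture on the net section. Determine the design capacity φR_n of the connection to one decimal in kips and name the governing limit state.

Bolt shear: A_b = π(1)²/4 = 0.7854 in². φR_n = 0.75 × 68 × 0.7854 × 3 × 1 = 120.2 kips.
Bearing (0.25 in plate, F_u = 65 ksi): end bolts L_c = 1.6875 − 1.125/2 = 1.125, R_n = min(1.2×1.125×0.25×65, 2.4×1×0.25×65) = 21.938 kips/bolt; interior L_c = 3.4375 − 1.125 = 2.3125, R_n = 39 kips/bolt. φR_n = 0.75 × (1×21.938 + 2×39) = 75.0 kips.
Tension yield (gross): A_g = 6.875×0.25 = 1.7188 in². φR_n = 0.90 × 50 × 1.7188 = 77.3 kips.
Block shear: shear path 1×[1.6875+2×3.4375] = 1×8.5625 in, A_gv = 2.1406, A_nv = 1×(8.5625 − 2.5×1.1875)×0.25 = 1.3984 in²; tension to near edge: (1.375 − 0.5×1.1875)×0.25 = 0.19531 in². R_n = min(0.6×65×1.3984, 0.6×50×2.1406) + 1.0×65×0.19531 = min(54.538, 64.218) + 12.695 = 67.233 kips. φR_n = 0.75 × 67.233 = 50.4 kips.
Tension rupture (net): A_n = (6.875 − 1×1.1875)×0.25 = 1.4219 in² (U = 1.0, A_e = A_n). φR_n = 0.75 × 65 × 1.4219 = 69.3 kips.
Governing: min(120.2, 75.0, 77.3, 50.4, 69.3) = 50.4 kips → block shear.

50.4 kips (block shear governs)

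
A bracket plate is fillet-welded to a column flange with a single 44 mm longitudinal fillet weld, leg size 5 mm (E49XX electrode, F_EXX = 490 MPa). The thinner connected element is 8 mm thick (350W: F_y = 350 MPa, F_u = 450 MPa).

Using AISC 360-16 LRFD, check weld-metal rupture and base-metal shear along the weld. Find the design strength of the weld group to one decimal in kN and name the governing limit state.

34.3 kN (weld metal governs)

Weld metal: throat = 0.707×5 = 3.535 mm, L = 44 mm. φR_n = 0.75 × 0.6 × 490 × 3.535 × 44 = 34.3 kN.
Base metal shear (8 mm plate): yield φR_n = 1.0×0.6×350×8×44 = 73.9 kN; rupture φR_n = 0.75×0.6×450×8×44 = 71.3 kN; take 71.3 kN (rupture).
Governing: min(34.3, 71.3) = 34.3 kN → weld metal.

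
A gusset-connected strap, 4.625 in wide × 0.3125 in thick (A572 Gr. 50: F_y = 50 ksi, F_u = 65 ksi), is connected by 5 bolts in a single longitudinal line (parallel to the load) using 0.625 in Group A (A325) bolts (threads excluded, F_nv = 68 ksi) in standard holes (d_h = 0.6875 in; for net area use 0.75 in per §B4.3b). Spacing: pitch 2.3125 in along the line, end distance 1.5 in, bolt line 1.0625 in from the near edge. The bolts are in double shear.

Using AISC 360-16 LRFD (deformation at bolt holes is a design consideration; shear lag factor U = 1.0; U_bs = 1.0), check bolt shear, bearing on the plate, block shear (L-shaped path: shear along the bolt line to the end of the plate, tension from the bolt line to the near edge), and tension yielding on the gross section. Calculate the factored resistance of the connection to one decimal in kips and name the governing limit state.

Bolt shear: A_b = π(0.625)²/4 = 0.3068 in². φR_n = 0.75 × 68 × 0.3068 × 5 × 2 = 156.5 kips.
Bearing (0.3125 in plate, F_u = 65 ksi): end bolts L_c = 1.5 − 0.6875/2 = 1.15625, R_n = min(1.2×1.15625×0.3125×65, 2.4×0.625×0.3125×65) = 28.184 kips/bolt; interior L_c = 2.3125 − 0.6875 = 1.625, R_n = 30.469 kips/bolt. φR_n = 0.75 × (1×28.184 + 4×30.469) = 112.5 kips.
Block shear: shear path 1×[1.5+4×2.3125] = 1×10.75 in, A_gv = 3.3594, A_nv = 1×(10.75 − 4.5×0.75)×0.3125 = 2.3047 in²; tension to near edge: (1.0625 − 0.5×0.75)×0.3125 = 0.21484 in². R_n = min(0.6×65×2.3047, 0.6×50×3.3594) + 1.0×65×0.21484 = min(89.883, 100.78) + 13.965 = 103.85 kips. φR_n = 0.75 × 103.85 = 77.9 kips.
Tension yield (gross): A_g = 4.625×0.3125 = 1.4453 in². φR_n = 0.90 × 50 × 1.4453 = 65.0 kips.
Governing: min(156.5, 112.5, 77.9, 65.0) = 65.0 kips → gross-section yield.

65.0 kips (gross-section yield governs)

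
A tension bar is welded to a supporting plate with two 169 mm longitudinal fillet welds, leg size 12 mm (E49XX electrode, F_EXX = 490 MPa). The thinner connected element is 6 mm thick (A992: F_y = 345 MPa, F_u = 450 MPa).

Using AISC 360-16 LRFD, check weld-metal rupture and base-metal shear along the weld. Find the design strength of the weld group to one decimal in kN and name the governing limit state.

410.7 kN (base-metal shear governs)

Weld metal: throat = 0.707×12 = 8.484 mm, L = 2×169 = 338 mm. φR_n = 0.75 × 0.6 × 490 × 8.484 × 338 = 632.3 kN.
Base metal shear (6 mm plate): yield φR_n = 1.0×0.6×345×6×338 = 419.8 kN; rupture φR_n = 0.75×0.6×450×6×338 = 410.7 kN; take 410.7 kN (rupture).
Governing: min(632.3, 410.7) = 410.7 kN → base-metal shear.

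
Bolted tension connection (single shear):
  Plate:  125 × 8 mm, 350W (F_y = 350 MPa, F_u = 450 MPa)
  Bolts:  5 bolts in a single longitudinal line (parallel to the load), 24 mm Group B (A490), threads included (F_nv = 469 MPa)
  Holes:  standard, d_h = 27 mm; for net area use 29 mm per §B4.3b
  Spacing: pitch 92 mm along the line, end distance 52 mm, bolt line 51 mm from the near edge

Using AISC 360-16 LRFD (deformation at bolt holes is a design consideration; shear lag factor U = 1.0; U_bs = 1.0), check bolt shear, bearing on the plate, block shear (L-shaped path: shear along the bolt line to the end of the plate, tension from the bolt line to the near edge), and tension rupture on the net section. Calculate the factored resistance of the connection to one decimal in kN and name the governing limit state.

Bolt shear: A_b = π(24)²/4 = 452.39 mm². φR_n = 0.75 × 469 × 452.39 × 5 × 1 = 795.6 kN.
Bearing (8 mm plate, F_u = 450 MPa): end bolts L_c = 52 − 27/2 = 38.5, R_n = min(1.2×38.5×8×450, 2.4×24×8×450) = 166.32 kN/bolt; interior L_c = 92 − 27 = 65, R_n = 207.36 kN/bolt. φR_n = 0.75 × (1×166.32 + 4×207.36) = 746.8 kN.
Block shear: shear path 1×[52+4×92] = 1×420 mm, A_gv = 3360, A_nv = 1×(420 − 4.5×29)×8 = 2316 mm²; tension to near edge: (51 − 0.5×29)×8 = 292 mm². R_n = min(0.6×450×2316, 0.6×350×3360) + 1.0×450×292 = min(625.32, 705.6) + 131.4 = 756.72 kN. φR_n = 0.75 × 756.72 = 567.5 kN.
Tension rupture (net): A_n = (125 − 1×29)×8 = 768 mm² (U = 1.0, A_e = A_n). φR_n = 0.75 × 450 × 768 = 259.2 kN.
Governing: min(795.6, 746.8, 567.5, 259.2) = 259.2 kN → net-section rupture.

259.2 kN (net-section rupture governs)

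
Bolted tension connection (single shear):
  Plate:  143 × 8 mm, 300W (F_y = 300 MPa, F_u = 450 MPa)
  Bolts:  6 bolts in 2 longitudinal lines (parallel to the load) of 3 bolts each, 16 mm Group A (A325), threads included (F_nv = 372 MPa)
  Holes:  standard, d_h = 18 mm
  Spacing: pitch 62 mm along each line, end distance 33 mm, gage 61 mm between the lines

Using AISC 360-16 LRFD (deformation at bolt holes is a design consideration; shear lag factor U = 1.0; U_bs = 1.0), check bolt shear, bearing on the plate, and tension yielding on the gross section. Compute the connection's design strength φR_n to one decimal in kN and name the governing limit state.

308.9 kN (gross-section yield governs)

Bolt shear: A_b = π(16)²/4 = 201.06 mm². φR_n = 0.75 × 372 × 201.06 × 6 × 1 = 336.6 kN.
Bearing (8 mm plate, F_u = 450 MPa): end bolts L_c = 33 − 18/2 = 24, R_n = min(1.2×24×8×450, 2.4×16×8×450) = 103.68 kN/bolt; interior L_c = 62 − 18 = 44, R_n = 138.24 kN/bolt. φR_n = 0.75 × (2×103.68 + 4×138.24) = 570.2 kN.
Tension yield (gross): A_g = 143×8 = 1144 mm². φR_n = 0.90 × 300 × 1144 = 308.9 kN.
Governing: min(336.6, 570.2, 308.9) = 308.9 kN → gross-section yield.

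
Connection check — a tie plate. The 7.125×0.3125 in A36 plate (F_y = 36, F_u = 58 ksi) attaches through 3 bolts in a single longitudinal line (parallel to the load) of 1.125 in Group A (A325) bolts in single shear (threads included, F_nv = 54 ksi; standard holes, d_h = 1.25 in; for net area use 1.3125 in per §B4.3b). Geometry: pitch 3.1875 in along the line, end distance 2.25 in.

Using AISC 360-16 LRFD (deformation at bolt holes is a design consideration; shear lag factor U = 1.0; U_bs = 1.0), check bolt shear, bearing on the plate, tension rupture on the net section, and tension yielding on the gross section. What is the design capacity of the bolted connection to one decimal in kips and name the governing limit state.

Bolt shear: A_b = π(1.125)²/4 = 0.99402 in². φR_n = 0.75 × 54 × 0.99402 × 3 × 1 = 120.8 kips.
Bearing (0.3125 in plate, F_u = 58 ksi): end bolts L_c = 2.25 − 1.25/2 = 1.625, R_n = min(1.2×1.625×0.3125×58, 2.4×1.125×0.3125×58) = 35.344 kips/bolt; interior L_c = 3.1875 − 1.25 = 1.9375, R_n = 42.141 kips/bolt. φR_n = 0.75 × (1×35.344 + 2×42.141) = 89.7 kips.
Tension rupture (net): A_n = (7.125 − 1×1.3125)×0.3125 = 1.8164 in² (U = 1.0, A_e = A_n). φR_n = 0.75 × 58 × 1.8164 = 79.0 kips.
Tension yield (gross): A_g = 7.125×0.3125 = 2.2266 in². φR_n = 0.90 × 36 × 2.2266 = 72.1 kips.
Governing: min(120.8, 89.7, 79.0, 72.1) = 72.1 kips → gross-section yield.

72.1 kips (gross-section yield governs)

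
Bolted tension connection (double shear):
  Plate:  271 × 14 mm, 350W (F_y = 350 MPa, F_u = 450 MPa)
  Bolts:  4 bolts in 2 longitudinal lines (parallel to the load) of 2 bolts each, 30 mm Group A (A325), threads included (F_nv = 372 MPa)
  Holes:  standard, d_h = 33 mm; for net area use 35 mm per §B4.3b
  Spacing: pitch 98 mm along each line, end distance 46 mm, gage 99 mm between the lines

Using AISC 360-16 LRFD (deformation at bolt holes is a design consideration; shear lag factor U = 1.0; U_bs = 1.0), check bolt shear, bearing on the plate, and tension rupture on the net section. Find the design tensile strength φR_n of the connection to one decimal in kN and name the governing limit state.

949.7 kN (net-section rupture governs)

Bolt shear: A_b = π(30)²/4 = 706.86 mm². φR_n = 0.75 × 372 × 706.86 × 4 × 2 = 1577.7 kN.
Bearing (14 mm plate, F_u = 450 MPa): end bolts L_c = 46 − 33/2 = 29.5, R_n = min(1.2×29.5×14×450, 2.4×30×14×450) = 223.02 kN/bolt; interior L_c = 98 − 33 = 65, R_n = 453.6 kN/bolt. φR_n = 0.75 × (2×223.02 + 2×453.6) = 1014.9 kN.
Tension rupture (net): A_n = (271 − 2×35)×14 = 2814 mm² (U = 1.0, A_e = A_n). φR_n = 0.75 × 450 × 2814 = 949.7 kN.
Governing: min(1577.7, 1014.9, 949.7) = 949.7 kN → net-section rupture.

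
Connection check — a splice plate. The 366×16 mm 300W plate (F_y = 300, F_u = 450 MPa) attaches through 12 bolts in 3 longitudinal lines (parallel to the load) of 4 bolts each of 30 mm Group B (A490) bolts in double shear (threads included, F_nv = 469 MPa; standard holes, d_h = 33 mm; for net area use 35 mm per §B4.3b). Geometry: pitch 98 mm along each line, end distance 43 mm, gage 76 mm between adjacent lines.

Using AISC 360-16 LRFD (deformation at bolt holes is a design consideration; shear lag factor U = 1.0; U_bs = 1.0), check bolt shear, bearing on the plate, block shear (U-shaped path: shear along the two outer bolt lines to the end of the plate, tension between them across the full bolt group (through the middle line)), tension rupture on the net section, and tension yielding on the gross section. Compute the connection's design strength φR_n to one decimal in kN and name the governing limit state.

1409.4 kN (net-section rupture governs)

Bolt shear: A_b = π(30)²/4 = 706.86 mm². φR_n = 0.75 × 469 × 706.86 × 12 × 2 = 5967.3 kN.
Bearing (16 mm plate, F_u = 450 MPa): end bolts L_c = 43 − 33/2 = 26.5, R_n = min(1.2×26.5×16×450, 2.4×30×16×450) = 228.96 kN/bolt; interior L_c = 98 − 33 = 65, R_n = 518.4 kN/bolt. φR_n = 0.75 × (3×228.96 + 9×518.4) = 4014.4 kN.
Block shear: shear path 2×[43+3×98] = 2×337 mm, A_gv = 10784, A_nv = 2×(337 − 3.5×35)×16 = 6864 mm²; tension across gage: (152 − 2×35)×16 = 1312 mm². R_n = min(0.6×450×6864, 0.6×300×10784) + 1.0×450×1312 = min(1853.3, 1941.1) + 590.4 = 2443.7 kN. φR_n = 0.75 × 2443.7 = 1832.8 kN.
Tension rupture (net): A_n = (366 − 3×35)×16 = 4176 mm² (U = 1.0, A_e = A_n). φR_n = 0.75 × 450 × 4176 = 1409.4 kN.
Tension yield (gross): A_g = 366×16 = 5856 mm². φR_n = 0.90 × 300 × 5856 = 1581.1 kN.
Governing: min(5967.3, 4014.4, 1832.8, 1409.4, 1581.1) = 1409.4 kN → net-section rupture.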